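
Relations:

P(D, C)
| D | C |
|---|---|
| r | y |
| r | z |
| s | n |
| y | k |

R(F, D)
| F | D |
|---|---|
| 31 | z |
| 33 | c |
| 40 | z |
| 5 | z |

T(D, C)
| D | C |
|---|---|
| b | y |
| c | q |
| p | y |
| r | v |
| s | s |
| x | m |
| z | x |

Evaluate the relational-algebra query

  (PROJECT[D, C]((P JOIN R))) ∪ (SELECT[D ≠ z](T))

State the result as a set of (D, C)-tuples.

{(b, y), (c, q), (p, y), (r, v), (s, s), (x, m)}

Joining P and R on D yields {}.
π[D, C]: project onto (D, C) → {}
Apply σ_{D ≠ z}; surviving tuples: {(b, y), (c, q), (p, y), (r, v), (s, s), (x, m)}
Taking the union: {(b, y), (c, q), (p, y), (r, v), (s, s), (x, m)}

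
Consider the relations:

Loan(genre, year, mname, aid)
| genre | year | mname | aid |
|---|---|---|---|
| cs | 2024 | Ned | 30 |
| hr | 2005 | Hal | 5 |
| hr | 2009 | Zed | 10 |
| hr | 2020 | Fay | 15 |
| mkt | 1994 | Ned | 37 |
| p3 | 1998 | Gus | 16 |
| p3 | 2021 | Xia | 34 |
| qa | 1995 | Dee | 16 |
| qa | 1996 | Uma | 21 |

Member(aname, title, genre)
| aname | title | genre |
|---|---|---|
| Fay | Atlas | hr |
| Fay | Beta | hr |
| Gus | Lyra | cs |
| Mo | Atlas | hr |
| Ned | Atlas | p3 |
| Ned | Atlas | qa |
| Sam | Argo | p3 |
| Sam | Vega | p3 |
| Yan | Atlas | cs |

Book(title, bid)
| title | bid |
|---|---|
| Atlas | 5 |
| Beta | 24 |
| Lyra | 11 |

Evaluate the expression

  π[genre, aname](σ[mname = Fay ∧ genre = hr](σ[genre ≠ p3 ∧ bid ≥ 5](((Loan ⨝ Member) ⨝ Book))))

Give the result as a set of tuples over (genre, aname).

{(hr, Fay), (hr, Mo)}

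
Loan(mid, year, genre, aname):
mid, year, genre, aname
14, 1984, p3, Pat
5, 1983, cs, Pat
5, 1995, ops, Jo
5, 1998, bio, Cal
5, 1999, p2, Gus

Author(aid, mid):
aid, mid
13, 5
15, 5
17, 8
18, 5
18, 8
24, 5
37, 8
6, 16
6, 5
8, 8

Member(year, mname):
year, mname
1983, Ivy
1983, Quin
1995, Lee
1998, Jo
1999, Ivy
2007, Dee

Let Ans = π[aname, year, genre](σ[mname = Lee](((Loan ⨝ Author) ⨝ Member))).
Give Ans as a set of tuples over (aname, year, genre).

{(Jo, 1995, ops)}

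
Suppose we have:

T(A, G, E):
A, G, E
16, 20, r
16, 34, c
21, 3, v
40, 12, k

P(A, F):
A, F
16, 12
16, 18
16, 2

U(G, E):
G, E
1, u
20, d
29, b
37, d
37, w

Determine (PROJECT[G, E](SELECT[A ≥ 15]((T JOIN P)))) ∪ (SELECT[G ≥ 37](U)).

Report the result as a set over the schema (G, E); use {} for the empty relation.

Natural join on A: {(16, 20, r, 12), (16, 20, r, 18), (16, 20, r, 2), (16, 34, c, 12), (16, 34, c, 18), (16, 34, c, 2)}
Apply σ_{A ≥ 15}; surviving tuples: {(16, 20, r, 12), (16, 20, r, 18), (16, 20, r, 2), (16, 34, c, 12), (16, 34, c, 18), (16, 34, c, 2)}
π[G, E]: project onto (G, E) (4 duplicate(s) eliminated) → {(20, r), (34, c)}
Apply σ_{G ≥ 37}; surviving tuples: {(37, d), (37, w)}
Set union of the two operands is {(20, r), (34, c), (37, d), (37, w)}.

{(20, r), (34, c), (37, d), (37, w)}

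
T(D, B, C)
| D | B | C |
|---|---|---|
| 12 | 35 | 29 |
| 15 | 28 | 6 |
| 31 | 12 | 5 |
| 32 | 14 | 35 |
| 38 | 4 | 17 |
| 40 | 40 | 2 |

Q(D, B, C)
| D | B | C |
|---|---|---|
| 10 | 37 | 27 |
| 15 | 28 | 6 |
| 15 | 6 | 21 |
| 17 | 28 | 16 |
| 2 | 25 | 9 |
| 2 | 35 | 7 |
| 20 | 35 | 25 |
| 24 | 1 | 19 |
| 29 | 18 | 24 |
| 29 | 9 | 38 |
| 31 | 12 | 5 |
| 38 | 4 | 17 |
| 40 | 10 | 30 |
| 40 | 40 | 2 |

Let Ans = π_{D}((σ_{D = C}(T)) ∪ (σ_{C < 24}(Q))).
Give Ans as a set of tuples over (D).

Filtering on D = C leaves {}.
Filtering on C < 24 leaves {(15, 28, 6), (15, 6, 21), (17, 28, 16), (2, 25, 9), (2, 35, 7), (24, 1, 19), (31, 12, 5), (38, 4, 17), (40, 40, 2)}.
Taking the union: {(15, 28, 6), (15, 6, 21), (17, 28, 16), (2, 25, 9), (2, 35, 7), (24, 1, 19), (31, 12, 5), (38, 4, 17), (40, 40, 2)}
π[D]: project onto (D) (2 duplicate(s) eliminated) → {15, 17, 2, 24, 31, 38, 40}

{15, 17, 2, 24, 31, 38, 40}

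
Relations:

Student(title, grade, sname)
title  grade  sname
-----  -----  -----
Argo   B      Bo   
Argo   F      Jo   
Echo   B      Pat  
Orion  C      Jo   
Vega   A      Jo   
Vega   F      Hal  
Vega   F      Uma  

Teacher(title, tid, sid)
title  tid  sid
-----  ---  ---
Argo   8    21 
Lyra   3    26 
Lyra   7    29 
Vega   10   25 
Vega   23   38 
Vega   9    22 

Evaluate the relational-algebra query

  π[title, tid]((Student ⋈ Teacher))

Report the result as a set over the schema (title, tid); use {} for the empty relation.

{(Argo, 8), (Vega, 10), (Vega, 23), (Vega, 9)}

Joining Student and Teacher on title yields {(Argo, B, Bo, 8, 21), (Argo, F, Jo, 8, 21), (Vega, A, Jo, 10, 25), (Vega, A, Jo, 23, 38), (Vega, A, Jo, 9, 22), (Vega, F, Hal, 10, 25), (Vega, F, Hal, 23, 38), (Vega, F, Hal, 9, 22), (Vega, F, Uma, 10, 25), (Vega, F, Uma, 23, 38), (Vega, F, Uma, 9, 22)}.
Keep only column(s) title, tid (7 duplicate(s) eliminated): {(Argo, 8), (Vega, 10), (Vega, 23), (Vega, 9)}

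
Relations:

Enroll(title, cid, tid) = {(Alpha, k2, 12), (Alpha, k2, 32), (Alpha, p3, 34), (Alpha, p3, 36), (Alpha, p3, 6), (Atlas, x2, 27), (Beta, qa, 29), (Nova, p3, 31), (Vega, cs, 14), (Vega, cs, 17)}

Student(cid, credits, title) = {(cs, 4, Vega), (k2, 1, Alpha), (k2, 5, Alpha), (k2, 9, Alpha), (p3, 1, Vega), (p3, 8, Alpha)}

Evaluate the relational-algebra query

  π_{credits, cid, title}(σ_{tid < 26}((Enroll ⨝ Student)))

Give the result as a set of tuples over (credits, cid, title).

Joining Enroll and Student on title, cid yields {(Alpha, k2, 12, 1), (Alpha, k2, 12, 5), (Alpha, k2, 12, 9), (Alpha, k2, 32, 1), (Alpha, k2, 32, 5), (Alpha, k2, 32, 9), (Alpha, p3, 34, 8), (Alpha, p3, 36, 8), (Alpha, p3, 6, 8), (Vega, cs, 14, 4), (Vega, cs, 17, 4)}.
Selection tid < 26: {(Alpha, k2, 12, 1), (Alpha, k2, 12, 5), (Alpha, k2, 12, 9), (Alpha, p3, 6, 8), (Vega, cs, 14, 4), (Vega, cs, 17, 4)}
Keep only column(s) credits, cid, title (1 duplicate(s) eliminated): {(1, k2, Alpha), (4, cs, Vega), (5, k2, Alpha), (8, p3, Alpha), (9, k2, Alpha)}

{(1, k2, Alpha), (4, cs, Vega), (5, k2, Alpha), (8, p3, Alpha), (9, k2, Alpha)}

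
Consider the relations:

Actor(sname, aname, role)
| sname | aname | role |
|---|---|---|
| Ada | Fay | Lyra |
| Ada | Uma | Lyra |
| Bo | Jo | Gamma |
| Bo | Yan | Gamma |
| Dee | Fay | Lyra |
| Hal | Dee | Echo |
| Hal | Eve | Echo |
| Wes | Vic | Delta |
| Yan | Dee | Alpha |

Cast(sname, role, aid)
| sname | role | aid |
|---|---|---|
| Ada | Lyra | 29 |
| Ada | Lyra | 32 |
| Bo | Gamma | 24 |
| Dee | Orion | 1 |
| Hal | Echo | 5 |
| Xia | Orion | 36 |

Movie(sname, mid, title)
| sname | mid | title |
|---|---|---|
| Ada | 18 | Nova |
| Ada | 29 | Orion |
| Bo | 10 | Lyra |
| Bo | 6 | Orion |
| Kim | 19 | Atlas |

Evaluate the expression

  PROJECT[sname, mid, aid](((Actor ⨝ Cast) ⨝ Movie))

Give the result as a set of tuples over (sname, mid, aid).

{(Ada, 18, 29), (Ada, 18, 32), (Ada, 29, 29), (Ada, 29, 32), (Bo, 10, 24), (Bo, 6, 24)}

Natural join on sname, role: {(Ada, Fay, Lyra, 29), (Ada, Fay, Lyra, 32), (Ada, Uma, Lyra, 29), (Ada, Uma, Lyra, 32), (Bo, Jo, Gamma, 24), (Bo, Yan, Gamma, 24), (Hal, Dee, Echo, 5), (Hal, Eve, Echo, 5)}
Natural join on sname: {(Ada, Fay, Lyra, 29, 18, Nova), (Ada, Fay, Lyra, 29, 29, Orion), (Ada, Fay, Lyra, 32, 18, Nova), (Ada, Fay, Lyra, 32, 29, Orion), (Ada, Uma, Lyra, 29, 18, Nova), (Ada, Uma, Lyra, 29, 29, Orion), (Ada, Uma, Lyra, 32, 18, Nova), (Ada, Uma, Lyra, 32, 29, Orion), (Bo, Jo, Gamma, 24, 10, Lyra), (Bo, Jo, Gamma, 24, 6, Orion), (Bo, Yan, Gamma, 24, 10, Lyra), (Bo, Yan, Gamma, 24, 6, Orion)}
π_{sname, mid, aid} gives {(Ada, 18, 29), (Ada, 18, 32), (Ada, 29, 29), (Ada, 29, 32), (Bo, 10, 24), (Bo, 6, 24)} (6 duplicate(s) eliminated).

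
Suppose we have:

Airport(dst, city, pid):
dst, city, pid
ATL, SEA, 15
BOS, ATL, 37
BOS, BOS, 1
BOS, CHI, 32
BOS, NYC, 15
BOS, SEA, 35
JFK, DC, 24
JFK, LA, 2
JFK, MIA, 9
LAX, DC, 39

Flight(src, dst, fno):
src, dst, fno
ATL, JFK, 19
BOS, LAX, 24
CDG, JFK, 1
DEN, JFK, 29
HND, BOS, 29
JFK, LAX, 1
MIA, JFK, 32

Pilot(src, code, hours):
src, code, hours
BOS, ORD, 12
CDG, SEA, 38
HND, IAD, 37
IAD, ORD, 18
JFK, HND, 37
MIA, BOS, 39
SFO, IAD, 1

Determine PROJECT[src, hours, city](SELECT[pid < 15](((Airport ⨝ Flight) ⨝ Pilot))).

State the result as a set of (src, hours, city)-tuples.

{(CDG, 38, LA), (CDG, 38, MIA), (HND, 37, BOS), (MIA, 39, LA), (MIA, 39, MIA)}

Natural join on dst: {(BOS, ATL, 37, HND, 29), (BOS, BOS, 1, HND, 29), (BOS, CHI, 32, HND, 29), (BOS, NYC, 15, HND, 29), (BOS, SEA, 35, HND, 29), (JFK, DC, 24, ATL, 19), (JFK, DC, 24, CDG, 1), (JFK, DC, 24, DEN, 29), (JFK, DC, 24, MIA, 32), (JFK, LA, 2, ATL, 19), (JFK, LA, 2, CDG, 1), (JFK, LA, 2, DEN, 29), (JFK, LA, 2, MIA, 32), (JFK, MIA, 9, ATL, 19), (JFK, MIA, 9, CDG, 1), (JFK, MIA, 9, DEN, 29), (JFK, MIA, 9, MIA, 32), (LAX, DC, 39, BOS, 24), (LAX, DC, 39, JFK, 1)}
Natural join on src: {(BOS, ATL, 37, HND, 29, IAD, 37), (BOS, BOS, 1, HND, 29, IAD, 37), (BOS, CHI, 32, HND, 29, IAD, 37), (BOS, NYC, 15, HND, 29, IAD, 37), (BOS, SEA, 35, HND, 29, IAD, 37), (JFK, DC, 24, CDG, 1, SEA, 38), (JFK, DC, 24, MIA, 32, BOS, 39), (JFK, LA, 2, CDG, 1, SEA, 38), (JFK, LA, 2, MIA, 32, BOS, 39), (JFK, MIA, 9, CDG, 1, SEA, 38), (JFK, MIA, 9, MIA, 32, BOS, 39), (LAX, DC, 39, BOS, 24, ORD, 12), (LAX, DC, 39, JFK, 1, HND, 37)}
Filtering on pid < 15 leaves {(BOS, BOS, 1, HND, 29, IAD, 37), (JFK, LA, 2, CDG, 1, SEA, 38), (JFK, LA, 2, MIA, 32, BOS, 39), (JFK, MIA, 9, CDG, 1, SEA, 38), (JFK, MIA, 9, MIA, 32, BOS, 39)}.
π_{src, hours, city} gives {(CDG, 38, LA), (CDG, 38, MIA), (HND, 37, BOS), (MIA, 39, LA), (MIA, 39, MIA)}.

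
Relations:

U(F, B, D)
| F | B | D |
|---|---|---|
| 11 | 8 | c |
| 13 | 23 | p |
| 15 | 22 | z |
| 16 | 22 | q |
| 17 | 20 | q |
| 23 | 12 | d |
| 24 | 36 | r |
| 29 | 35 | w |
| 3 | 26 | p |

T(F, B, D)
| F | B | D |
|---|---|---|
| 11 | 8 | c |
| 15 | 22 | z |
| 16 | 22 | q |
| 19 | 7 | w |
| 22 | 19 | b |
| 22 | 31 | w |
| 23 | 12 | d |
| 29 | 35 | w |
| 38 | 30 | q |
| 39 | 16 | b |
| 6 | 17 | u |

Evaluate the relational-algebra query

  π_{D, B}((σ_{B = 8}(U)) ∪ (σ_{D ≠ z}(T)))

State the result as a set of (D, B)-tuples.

Filtering on B = 8 leaves {(11, 8, c)}.
Filtering on D ≠ z leaves {(11, 8, c), (16, 22, q), (19, 7, w), (22, 19, b), (22, 31, w), (23, 12, d), (29, 35, w), (38, 30, q), (39, 16, b), (6, 17, u)}.
Taking the union: {(11, 8, c), (16, 22, q), (19, 7, w), (22, 19, b), (22, 31, w), (23, 12, d), (29, 35, w), (38, 30, q), (39, 16, b), (6, 17, u)}
π_{D, B} gives {(b, 16), (b, 19), (c, 8), (d, 12), (q, 22), (q, 30), (u, 17), (w, 31), (w, 35), (w, 7)}.

{(b, 16), (b, 19), (c, 8), (d, 12), (q, 22), (q, 30), (u, 17), (w, 31), (w, 35), (w, 7)}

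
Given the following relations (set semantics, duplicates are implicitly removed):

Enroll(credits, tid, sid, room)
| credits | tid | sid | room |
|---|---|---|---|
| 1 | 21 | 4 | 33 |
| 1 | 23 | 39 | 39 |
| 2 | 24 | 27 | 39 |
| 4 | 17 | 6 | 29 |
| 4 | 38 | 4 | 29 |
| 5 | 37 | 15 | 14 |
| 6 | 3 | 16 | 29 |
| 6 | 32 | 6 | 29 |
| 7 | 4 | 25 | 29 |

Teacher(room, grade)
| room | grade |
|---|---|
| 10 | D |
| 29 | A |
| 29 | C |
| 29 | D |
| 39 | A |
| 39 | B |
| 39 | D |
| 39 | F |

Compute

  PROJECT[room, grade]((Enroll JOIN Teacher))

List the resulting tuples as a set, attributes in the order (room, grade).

{(29, A), (29, C), (29, D), (39, A), (39, B), (39, D), (39, F)}

Joining Enroll and Teacher on room yields {(1, 23, 39, 39, A), (1, 23, 39, 39, B), (1, 23, 39, 39, D), (1, 23, 39, 39, F), (2, 24, 27, 39, A), (2, 24, 27, 39, B), (2, 24, 27, 39, D), (2, 24, 27, 39, F), (4, 17, 6, 29, A), (4, 17, 6, 29, C), (4, 17, 6, 29, D), (4, 38, 4, 29, A), (4, 38, 4, 29, C), (4, 38, 4, 29, D), (6, 3, 16, 29, A), (6, 3, 16, 29, C), (6, 3, 16, 29, D), (6, 32, 6, 29, A), (6, 32, 6, 29, C), (6, 32, 6, 29, D), (7, 4, 25, 29, A), (7, 4, 25, 29, C), (7, 4, 25, 29, D)}.
Keep only column(s) room, grade (16 duplicate(s) eliminated): {(29, A), (29, C), (29, D), (39, A), (39, B), (39, D), (39, F)}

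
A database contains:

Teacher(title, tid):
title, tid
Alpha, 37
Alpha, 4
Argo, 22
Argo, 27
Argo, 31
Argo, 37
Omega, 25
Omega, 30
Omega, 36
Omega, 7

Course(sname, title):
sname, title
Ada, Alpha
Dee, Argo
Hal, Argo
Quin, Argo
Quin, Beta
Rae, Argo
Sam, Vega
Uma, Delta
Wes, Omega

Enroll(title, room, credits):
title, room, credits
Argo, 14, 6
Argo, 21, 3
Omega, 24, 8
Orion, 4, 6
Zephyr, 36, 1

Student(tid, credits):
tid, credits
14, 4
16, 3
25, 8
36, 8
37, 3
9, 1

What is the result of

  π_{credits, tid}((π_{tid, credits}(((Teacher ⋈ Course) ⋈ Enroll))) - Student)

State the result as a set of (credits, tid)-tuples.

Natural join on title: {(Alpha, 37, Ada), (Alpha, 4, Ada), (Argo, 22, Dee), (Argo, 22, Hal), (Argo, 22, Quin), (Argo, 22, Rae), (Argo, 27, Dee), (Argo, 27, Hal), (Argo, 27, Quin), (Argo, 27, Rae), (Argo, 31, Dee), (Argo, 31, Hal), (Argo, 31, Quin), (Argo, 31, Rae), (Argo, 37, Dee), (Argo, 37, Hal), (Argo, 37, Quin), (Argo, 37, Rae), (Omega, 25, Wes), (Omega, 30, Wes), (Omega, 36, Wes), (Omega, 7, Wes)}
Natural join on title: {(Argo, 22, Dee, 14, 6), (Argo, 22, Dee, 21, 3), (Argo, 22, Hal, 14, 6), (Argo, 22, Hal, 21, 3), (Argo, 22, Quin, 14, 6), (Argo, 22, Quin, 21, 3), (Argo, 22, Rae, 14, 6), (Argo, 22, Rae, 21, 3), (Argo, 27, Dee, 14, 6), (Argo, 27, Dee, 21, 3), (Argo, 27, Hal, 14, 6), (Argo, 27, Hal, 21, 3), (Argo, 27, Quin, 14, 6), (Argo, 27, Quin, 21, 3), (Argo, 27, Rae, 14, 6), (Argo, 27, Rae, 21, 3), (Argo, 31, Dee, 14, 6), (Argo, 31, Dee, 21, 3), (Argo, 31, Hal, 14, 6), (Argo, 31, Hal, 21, 3), (Argo, 31, Quin, 14, 6), (Argo, 31, Quin, 21, 3), (Argo, 31, Rae, 14, 6), (Argo, 31, Rae, 21, 3), (Argo, 37, Dee, 14, 6), (Argo, 37, Dee, 21, 3), (Argo, 37, Hal, 14, 6), (Argo, 37, Hal, 21, 3), (Argo, 37, Quin, 14, 6), (Argo, 37, Quin, 21, 3), (Argo, 37, Rae, 14, 6), (Argo, 37, Rae, 21, 3), (Omega, 25, Wes, 24, 8), (Omega, 30, Wes, 24, 8), (Omega, 36, Wes, 24, 8), (Omega, 7, Wes, 24, 8)}
π[tid, credits]: project onto (tid, credits) (24 duplicate(s) eliminated) → {(22, 3), (22, 6), (25, 8), (27, 3), (27, 6), (30, 8), (31, 3), (31, 6), (36, 8), (37, 3), (37, 6), (7, 8)}
Taking the difference: {(22, 3), (22, 6), (27, 3), (27, 6), (30, 8), (31, 3), (31, 6), (37, 6), (7, 8)}
π[credits, tid]: project onto (credits, tid) → {(3, 22), (3, 27), (3, 31), (6, 22), (6, 27), (6, 31), (6, 37), (8, 30), (8, 7)}

{(3, 22), (3, 27), (3, 31), (6, 22), (6, 27), (6, 31), (6, 37), (8, 30), (8, 7)}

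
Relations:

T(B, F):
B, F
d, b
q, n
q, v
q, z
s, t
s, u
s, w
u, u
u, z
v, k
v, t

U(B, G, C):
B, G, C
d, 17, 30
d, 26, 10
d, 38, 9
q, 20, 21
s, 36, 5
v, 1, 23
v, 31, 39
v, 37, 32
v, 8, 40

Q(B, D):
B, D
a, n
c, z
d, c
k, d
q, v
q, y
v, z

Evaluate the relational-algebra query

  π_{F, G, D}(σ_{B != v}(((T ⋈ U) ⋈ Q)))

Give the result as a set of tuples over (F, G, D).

{(b, 17, c), (b, 26, c), (b, 38, c), (n, 20, v), (n, 20, y), (v, 20, v), (v, 20, y), (z, 20, v), (z, 20, y)}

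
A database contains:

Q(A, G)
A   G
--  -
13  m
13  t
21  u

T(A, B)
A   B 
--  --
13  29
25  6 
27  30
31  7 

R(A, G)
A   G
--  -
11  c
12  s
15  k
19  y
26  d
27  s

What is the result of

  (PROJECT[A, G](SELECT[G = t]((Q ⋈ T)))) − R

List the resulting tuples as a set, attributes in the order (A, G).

{(13, t)}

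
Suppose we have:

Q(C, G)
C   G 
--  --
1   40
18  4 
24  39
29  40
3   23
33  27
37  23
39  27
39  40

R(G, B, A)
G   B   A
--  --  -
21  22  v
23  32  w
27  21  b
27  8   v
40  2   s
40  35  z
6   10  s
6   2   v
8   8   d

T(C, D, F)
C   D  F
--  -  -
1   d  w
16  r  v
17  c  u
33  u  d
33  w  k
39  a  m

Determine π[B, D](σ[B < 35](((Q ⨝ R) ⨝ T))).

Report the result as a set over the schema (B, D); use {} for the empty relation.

{(2, a), (2, d), (21, a), (21, u), (21, w), (8, a), (8, u), (8, w)}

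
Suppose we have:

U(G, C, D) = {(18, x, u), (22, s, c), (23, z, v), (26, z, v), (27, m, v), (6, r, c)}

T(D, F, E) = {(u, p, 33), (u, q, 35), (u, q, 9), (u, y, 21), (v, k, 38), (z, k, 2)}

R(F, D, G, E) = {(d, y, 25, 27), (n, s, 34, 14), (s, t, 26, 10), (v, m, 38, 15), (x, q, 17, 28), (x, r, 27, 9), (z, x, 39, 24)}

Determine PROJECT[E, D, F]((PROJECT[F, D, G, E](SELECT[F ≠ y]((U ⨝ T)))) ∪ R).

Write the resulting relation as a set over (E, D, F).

Joining U and T on D yields {(18, x, u, p, 33), (18, x, u, q, 35), (18, x, u, q, 9), (18, x, u, y, 21), (23, z, v, k, 38), (26, z, v, k, 38), (27, m, v, k, 38)}.
Selection F ≠ y: {(18, x, u, p, 33), (18, x, u, q, 35), (18, x, u, q, 9), (23, z, v, k, 38), (26, z, v, k, 38), (27, m, v, k, 38)}
π_{F, D, G, E} gives {(k, v, 23, 38), (k, v, 26, 38), (k, v, 27, 38), (p, u, 18, 33), (q, u, 18, 35), (q, u, 18, 9)}.
Taking the union: {(d, y, 25, 27), (k, v, 23, 38), (k, v, 26, 38), (k, v, 27, 38), (n, s, 34, 14), (p, u, 18, 33), (q, u, 18, 35), (q, u, 18, 9), (s, t, 26, 10), (v, m, 38, 15), (x, q, 17, 28), (x, r, 27, 9), (z, x, 39, 24)}
π_{E, D, F} gives {(10, t, s), (14, s, n), (15, m, v), (24, x, z), (27, y, d), (28, q, x), (33, u, p), (35, u, q), (38, v, k), (9, r, x), (9, u, q)} (2 duplicate(s) eliminated).

{(10, t, s), (14, s, n), (15, m, v), (24, x, z), (27, y, d), (28, q, x), (33, u, p), (35, u, q), (38, v, k), (9, r, x), (9, u, q)}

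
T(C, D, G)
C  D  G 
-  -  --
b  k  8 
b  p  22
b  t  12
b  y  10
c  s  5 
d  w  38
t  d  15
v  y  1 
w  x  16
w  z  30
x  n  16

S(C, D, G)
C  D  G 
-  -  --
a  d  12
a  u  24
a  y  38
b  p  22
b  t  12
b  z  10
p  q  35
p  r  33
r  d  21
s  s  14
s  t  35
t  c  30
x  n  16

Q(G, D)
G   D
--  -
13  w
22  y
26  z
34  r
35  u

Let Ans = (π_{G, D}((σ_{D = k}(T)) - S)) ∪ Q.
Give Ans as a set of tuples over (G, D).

{(13, w), (22, y), (26, z), (34, r), (35, u), (8, k)}

σ[D = k]: keep tuples satisfying D = k → {(b, k, 8)}
Difference: {(b, k, 8)} with {(a, d, 12), (a, u, 24), (a, y, 38), (b, p, 22), (b, t, 12), (b, z, 10), (p, q, 35), (p, r, 33), (r, d, 21), (s, s, 14), (s, t, 35), (t, c, 30), (x, n, 16)} → {(b, k, 8)}
π_{G, D} gives {(8, k)}.
Union: {(8, k)} with {(13, w), (22, y), (26, z), (34, r), (35, u)} → {(13, w), (22, y), (26, z), (34, r), (35, u), (8, k)}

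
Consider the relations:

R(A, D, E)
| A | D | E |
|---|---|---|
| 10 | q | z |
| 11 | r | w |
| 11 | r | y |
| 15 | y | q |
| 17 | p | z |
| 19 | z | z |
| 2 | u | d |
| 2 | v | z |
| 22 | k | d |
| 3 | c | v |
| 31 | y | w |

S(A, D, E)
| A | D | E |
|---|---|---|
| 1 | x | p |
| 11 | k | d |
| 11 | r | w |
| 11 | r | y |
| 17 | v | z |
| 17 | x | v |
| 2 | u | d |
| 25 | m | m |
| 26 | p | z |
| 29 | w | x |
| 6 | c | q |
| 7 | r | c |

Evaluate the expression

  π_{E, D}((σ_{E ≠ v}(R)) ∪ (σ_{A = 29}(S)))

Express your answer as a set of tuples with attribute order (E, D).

σ[E ≠ v]: keep tuples satisfying E ≠ v → {(10, q, z), (11, r, w), (11, r, y), (15, y, q), (17, p, z), (19, z, z), (2, u, d), (2, v, z), (22, k, d), (31, y, w)}
σ[A = 29]: keep tuples satisfying A = 29 → {(29, w, x)}
Set union of the two operands is {(10, q, z), (11, r, w), (11, r, y), (15, y, q), (17, p, z), (19, z, z), (2, u, d), (2, v, z), (22, k, d), (29, w, x), (31, y, w)}.
Projecting to E, D: {(d, k), (d, u), (q, y), (w, r), (w, y), (x, w), (y, r), (z, p), (z, q), (z, v), (z, z)}

{(d, k), (d, u), (q, y), (w, r), (w, y), (x, w), (y, r), (z, p), (z, q), (z, v), (z, z)}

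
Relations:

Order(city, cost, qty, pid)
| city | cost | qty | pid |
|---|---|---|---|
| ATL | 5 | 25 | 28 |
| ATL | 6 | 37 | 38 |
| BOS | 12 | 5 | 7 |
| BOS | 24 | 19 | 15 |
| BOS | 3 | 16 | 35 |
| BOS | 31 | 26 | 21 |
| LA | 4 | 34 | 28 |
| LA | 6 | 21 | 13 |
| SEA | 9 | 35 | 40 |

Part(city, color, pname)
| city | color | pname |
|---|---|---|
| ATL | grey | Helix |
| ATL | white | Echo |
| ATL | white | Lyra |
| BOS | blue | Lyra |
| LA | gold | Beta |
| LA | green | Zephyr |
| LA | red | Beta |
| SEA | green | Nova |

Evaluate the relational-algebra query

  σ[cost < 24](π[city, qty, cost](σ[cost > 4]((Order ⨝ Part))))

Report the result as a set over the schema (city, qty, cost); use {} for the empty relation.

Joining Order and Part on city yields {(ATL, 5, 25, 28, grey, Helix), (ATL, 5, 25, 28, white, Echo), (ATL, 5, 25, 28, white, Lyra), (ATL, 6, 37, 38, grey, Helix), (ATL, 6, 37, 38, white, Echo), (ATL, 6, 37, 38, white, Lyra), (BOS, 12, 5, 7, blue, Lyra), (BOS, 24, 19, 15, blue, Lyra), (BOS, 3, 16, 35, blue, Lyra), (BOS, 31, 26, 21, blue, Lyra), (LA, 4, 34, 28, gold, Beta), (LA, 4, 34, 28, green, Zephyr), (LA, 4, 34, 28, red, Beta), (LA, 6, 21, 13, gold, Beta), (LA, 6, 21, 13, green, Zephyr), (LA, 6, 21, 13, red, Beta), (SEA, 9, 35, 40, green, Nova)}.
Selection cost > 4: {(ATL, 5, 25, 28, grey, Helix), (ATL, 5, 25, 28, white, Echo), (ATL, 5, 25, 28, white, Lyra), (ATL, 6, 37, 38, grey, Helix), (ATL, 6, 37, 38, white, Echo), (ATL, 6, 37, 38, white, Lyra), (BOS, 12, 5, 7, blue, Lyra), (BOS, 24, 19, 15, blue, Lyra), (BOS, 31, 26, 21, blue, Lyra), (LA, 6, 21, 13, gold, Beta), (LA, 6, 21, 13, green, Zephyr), (LA, 6, 21, 13, red, Beta), (SEA, 9, 35, 40, green, Nova)}
π_{city, qty, cost} gives {(ATL, 25, 5), (ATL, 37, 6), (BOS, 19, 24), (BOS, 26, 31), (BOS, 5, 12), (LA, 21, 6), (SEA, 35, 9)} (6 duplicate(s) eliminated).
Selection cost < 24: {(ATL, 25, 5), (ATL, 37, 6), (BOS, 5, 12), (LA, 21, 6), (SEA, 35, 9)}

{(ATL, 25, 5), (ATL, 37, 6), (BOS, 5, 12), (LA, 21, 6), (SEA, 35, 9)}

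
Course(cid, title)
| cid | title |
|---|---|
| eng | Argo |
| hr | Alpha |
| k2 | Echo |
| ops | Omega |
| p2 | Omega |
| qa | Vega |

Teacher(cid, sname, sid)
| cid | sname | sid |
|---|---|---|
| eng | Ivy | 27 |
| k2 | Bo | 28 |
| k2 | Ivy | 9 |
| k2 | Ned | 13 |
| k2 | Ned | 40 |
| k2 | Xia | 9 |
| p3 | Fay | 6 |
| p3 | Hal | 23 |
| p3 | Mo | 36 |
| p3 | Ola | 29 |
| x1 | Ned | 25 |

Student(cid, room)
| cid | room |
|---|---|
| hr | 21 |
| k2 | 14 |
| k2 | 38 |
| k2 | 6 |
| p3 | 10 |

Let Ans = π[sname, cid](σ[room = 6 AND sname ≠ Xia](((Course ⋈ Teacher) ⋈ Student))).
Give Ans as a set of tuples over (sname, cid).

{(Bo, k2), (Ivy, k2), (Ned, k2)}

Joining Course and Teacher on cid yields {(eng, Argo, Ivy, 27), (k2, Echo, Bo, 28), (k2, Echo, Ivy, 9), (k2, Echo, Ned, 13), (k2, Echo, Ned, 40), (k2, Echo, Xia, 9)}.
Joining (Course ⋈ Teacher) and Student on cid yields {(k2, Echo, Bo, 28, 14), (k2, Echo, Bo, 28, 38), (k2, Echo, Bo, 28, 6), (k2, Echo, Ivy, 9, 14), (k2, Echo, Ivy, 9, 38), (k2, Echo, Ivy, 9, 6), (k2, Echo, Ned, 13, 14), (k2, Echo, Ned, 13, 38), (k2, Echo, Ned, 13, 6), (k2, Echo, Ned, 40, 14), (k2, Echo, Ned, 40, 38), (k2, Echo, Ned, 40, 6), (k2, Echo, Xia, 9, 14), (k2, Echo, Xia, 9, 38), (k2, Echo, Xia, 9, 6)}.
Filtering on room = 6 AND sname ≠ Xia leaves {(k2, Echo, Bo, 28, 6), (k2, Echo, Ivy, 9, 6), (k2, Echo, Ned, 13, 6), (k2, Echo, Ned, 40, 6)}.
π[sname, cid]: project onto (sname, cid) (1 duplicate(s) eliminated) → {(Bo, k2), (Ivy, k2), (Ned, k2)}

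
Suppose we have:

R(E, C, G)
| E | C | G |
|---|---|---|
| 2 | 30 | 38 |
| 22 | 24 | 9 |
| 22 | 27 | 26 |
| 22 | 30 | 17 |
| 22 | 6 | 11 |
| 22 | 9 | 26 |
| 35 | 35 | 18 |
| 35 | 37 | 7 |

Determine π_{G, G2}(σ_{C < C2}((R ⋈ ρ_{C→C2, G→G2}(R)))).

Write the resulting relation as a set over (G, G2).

{(11, 17), (11, 26), (11, 9), (18, 7), (26, 17), (26, 26), (26, 9), (9, 17), (9, 26)}

ρ[C→C2, G→G2]: schema becomes (E, C2, G2); tuples unchanged.
Natural join on E: {(2, 30, 38, 30, 38), (22, 24, 9, 24, 9), (22, 24, 9, 27, 26), (22, 24, 9, 30, 17), (22, 24, 9, 6, 11), (22, 24, 9, 9, 26), (22, 27, 26, 24, 9), (22, 27, 26, 27, 26), (22, 27, 26, 30, 17), (22, 27, 26, 6, 11), (22, 27, 26, 9, 26), (22, 30, 17, 24, 9), (22, 30, 17, 27, 26), (22, 30, 17, 30, 17), (22, 30, 17, 6, 11), (22, 30, 17, 9, 26), (22, 6, 11, 24, 9), (22, 6, 11, 27, 26), (22, 6, 11, 30, 17), (22, 6, 11, 6, 11), (22, 6, 11, 9, 26), (22, 9, 26, 24, 9), (22, 9, 26, 27, 26), (22, 9, 26, 30, 17), (22, 9, 26, 6, 11), (22, 9, 26, 9, 26), (35, 35, 18, 35, 18), (35, 35, 18, 37, 7), (35, 37, 7, 35, 18), (35, 37, 7, 37, 7)}
Filtering on C < C2 leaves {(22, 24, 9, 27, 26), (22, 24, 9, 30, 17), (22, 27, 26, 30, 17), (22, 6, 11, 24, 9), (22, 6, 11, 27, 26), (22, 6, 11, 30, 17), (22, 6, 11, 9, 26), (22, 9, 26, 24, 9), (22, 9, 26, 27, 26), (22, 9, 26, 30, 17), (35, 35, 18, 37, 7)}.
π[G, G2]: project onto (G, G2) (2 duplicate(s) eliminated) → {(11, 17), (11, 26), (11, 9), (18, 7), (26, 17), (26, 26), (26, 9), (9, 17), (9, 26)}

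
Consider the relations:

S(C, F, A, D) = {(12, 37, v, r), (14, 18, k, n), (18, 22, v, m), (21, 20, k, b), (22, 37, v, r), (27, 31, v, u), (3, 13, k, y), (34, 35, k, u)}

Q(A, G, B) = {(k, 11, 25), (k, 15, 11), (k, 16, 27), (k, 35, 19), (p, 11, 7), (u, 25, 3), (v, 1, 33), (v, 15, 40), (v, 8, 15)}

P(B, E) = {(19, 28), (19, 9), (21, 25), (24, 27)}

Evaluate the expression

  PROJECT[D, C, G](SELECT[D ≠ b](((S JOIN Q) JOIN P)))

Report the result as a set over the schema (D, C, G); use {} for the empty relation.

{(n, 14, 35), (u, 34, 35), (y, 3, 35)}

Natural join on A: {(12, 37, v, r, 1, 33), (12, 37, v, r, 15, 40), (12, 37, v, r, 8, 15), (14, 18, k, n, 11, 25), (14, 18, k, n, 15, 11), (14, 18, k, n, 16, 27), (14, 18, k, n, 35, 19), (18, 22, v, m, 1, 33), (18, 22, v, m, 15, 40), (18, 22, v, m, 8, 15), (21, 20, k, b, 11, 25), (21, 20, k, b, 15, 11), (21, 20, k, b, 16, 27), (21, 20, k, b, 35, 19), (22, 37, v, r, 1, 33), (22, 37, v, r, 15, 40), (22, 37, v, r, 8, 15), (27, 31, v, u, 1, 33), (27, 31, v, u, 15, 40), (27, 31, v, u, 8, 15), (3, 13, k, y, 11, 25), (3, 13, k, y, 15, 11), (3, 13, k, y, 16, 27), (3, 13, k, y, 35, 19), (34, 35, k, u, 11, 25), (34, 35, k, u, 15, 11), (34, 35, k, u, 16, 27), (34, 35, k, u, 35, 19)}
Natural join on B: {(14, 18, k, n, 35, 19, 28), (14, 18, k, n, 35, 19, 9), (21, 20, k, b, 35, 19, 28), (21, 20, k, b, 35, 19, 9), (3, 13, k, y, 35, 19, 28), (3, 13, k, y, 35, 19, 9), (34, 35, k, u, 35, 19, 28), (34, 35, k, u, 35, 19, 9)}
Filtering on D ≠ b leaves {(14, 18, k, n, 35, 19, 28), (14, 18, k, n, 35, 19, 9), (3, 13, k, y, 35, 19, 28), (3, 13, k, y, 35, 19, 9), (34, 35, k, u, 35, 19, 28), (34, 35, k, u, 35, 19, 9)}.
Keep only column(s) D, C, G (3 duplicate(s) eliminated): {(n, 14, 35), (u, 34, 35), (y, 3, 35)}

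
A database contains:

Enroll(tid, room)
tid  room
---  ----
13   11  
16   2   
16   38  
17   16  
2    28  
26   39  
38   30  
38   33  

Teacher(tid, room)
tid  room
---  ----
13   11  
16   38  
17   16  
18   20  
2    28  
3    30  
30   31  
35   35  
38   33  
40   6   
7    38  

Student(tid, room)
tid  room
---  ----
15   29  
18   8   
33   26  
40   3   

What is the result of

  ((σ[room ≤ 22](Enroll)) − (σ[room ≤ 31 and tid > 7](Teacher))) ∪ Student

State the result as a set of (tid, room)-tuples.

Apply σ_{room ≤ 22}; surviving tuples: {(13, 11), (16, 2), (17, 16)}
Apply σ_{room ≤ 31 and tid > 7}; surviving tuples: {(13, 11), (17, 16), (18, 20), (30, 31), (40, 6)}
Taking the difference: {(16, 2)}
Taking the union: {(15, 29), (16, 2), (18, 8), (33, 26), (40, 3)}

{(15, 29), (16, 2), (18, 8), (33, 26), (40, 3)}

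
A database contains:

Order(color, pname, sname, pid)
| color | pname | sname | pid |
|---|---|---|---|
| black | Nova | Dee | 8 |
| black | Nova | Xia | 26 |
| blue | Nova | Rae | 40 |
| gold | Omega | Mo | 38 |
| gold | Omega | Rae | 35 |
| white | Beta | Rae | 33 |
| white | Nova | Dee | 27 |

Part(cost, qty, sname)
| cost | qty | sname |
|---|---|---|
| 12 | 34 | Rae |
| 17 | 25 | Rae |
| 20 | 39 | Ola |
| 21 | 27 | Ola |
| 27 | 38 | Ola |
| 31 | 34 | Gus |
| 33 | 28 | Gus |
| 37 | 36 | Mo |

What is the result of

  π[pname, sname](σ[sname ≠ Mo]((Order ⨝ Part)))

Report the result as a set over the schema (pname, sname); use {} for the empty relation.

{(Beta, Rae), (Nova, Rae), (Omega, Rae)}

Natural join on sname: {(blue, Nova, Rae, 40, 12, 34), (blue, Nova, Rae, 40, 17, 25), (gold, Omega, Mo, 38, 37, 36), (gold, Omega, Rae, 35, 12, 34), (gold, Omega, Rae, 35, 17, 25), (white, Beta, Rae, 33, 12, 34), (white, Beta, Rae, 33, 17, 25)}
Apply σ_{sname ≠ Mo}; surviving tuples: {(blue, Nova, Rae, 40, 12, 34), (blue, Nova, Rae, 40, 17, 25), (gold, Omega, Rae, 35, 12, 34), (gold, Omega, Rae, 35, 17, 25), (white, Beta, Rae, 33, 12, 34), (white, Beta, Rae, 33, 17, 25)}
Projecting to pname, sname (3 duplicate(s) eliminated): {(Beta, Rae), (Nova, Rae), (Omega, Rae)}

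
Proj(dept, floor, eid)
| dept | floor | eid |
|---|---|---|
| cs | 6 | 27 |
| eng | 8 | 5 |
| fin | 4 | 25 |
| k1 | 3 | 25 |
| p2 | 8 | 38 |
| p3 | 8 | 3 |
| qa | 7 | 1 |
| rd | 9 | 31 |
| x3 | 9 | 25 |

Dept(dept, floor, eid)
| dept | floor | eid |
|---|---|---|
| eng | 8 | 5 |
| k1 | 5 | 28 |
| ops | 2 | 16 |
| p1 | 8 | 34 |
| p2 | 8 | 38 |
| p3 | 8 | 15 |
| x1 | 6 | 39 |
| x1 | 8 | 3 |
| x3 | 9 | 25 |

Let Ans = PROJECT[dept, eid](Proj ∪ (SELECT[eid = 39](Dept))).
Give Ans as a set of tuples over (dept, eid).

{(cs, 27), (eng, 5), (fin, 25), (k1, 25), (p2, 38), (p3, 3), (qa, 1), (rd, 31), (x1, 39), (x3, 25)}

Apply σ_{eid = 39}; surviving tuples: {(x1, 6, 39)}
Set union of the two operands is {(cs, 6, 27), (eng, 8, 5), (fin, 4, 25), (k1, 3, 25), (p2, 8, 38), (p3, 8, 3), (qa, 7, 1), (rd, 9, 31), (x1, 6, 39), (x3, 9, 25)}.
π_{dept, eid} gives {(cs, 27), (eng, 5), (fin, 25), (k1, 25), (p2, 38), (p3, 3), (qa, 1), (rd, 31), (x1, 39), (x3, 25)}.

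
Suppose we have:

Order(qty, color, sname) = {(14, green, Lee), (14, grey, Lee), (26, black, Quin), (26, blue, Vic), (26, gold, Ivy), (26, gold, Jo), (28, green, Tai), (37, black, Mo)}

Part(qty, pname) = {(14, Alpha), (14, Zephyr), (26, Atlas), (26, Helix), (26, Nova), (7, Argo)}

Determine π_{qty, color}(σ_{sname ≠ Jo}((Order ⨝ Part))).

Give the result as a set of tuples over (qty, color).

{(14, green), (14, grey), (26, black), (26, blue), (26, gold)}

Order ⋈ Part (natural join on qty): {(14, green, Lee, Alpha), (14, green, Lee, Zephyr), (14, grey, Lee, Alpha), (14, grey, Lee, Zephyr), (26, black, Quin, Atlas), (26, black, Quin, Helix), (26, black, Quin, Nova), (26, blue, Vic, Atlas), (26, blue, Vic, Helix), (26, blue, Vic, Nova), (26, gold, Ivy, Atlas), (26, gold, Ivy, Helix), (26, gold, Ivy, Nova), (26, gold, Jo, Atlas), (26, gold, Jo, Helix), (26, gold, Jo, Nova)}
Selection sname ≠ Jo: {(14, green, Lee, Alpha), (14, green, Lee, Zephyr), (14, grey, Lee, Alpha), (14, grey, Lee, Zephyr), (26, black, Quin, Atlas), (26, black, Quin, Helix), (26, black, Quin, Nova), (26, blue, Vic, Atlas), (26, blue, Vic, Helix), (26, blue, Vic, Nova), (26, gold, Ivy, Atlas), (26, gold, Ivy, Helix), (26, gold, Ivy, Nova)}
π[qty, color]: project onto (qty, color) (8 duplicate(s) eliminated) → {(14, green), (14, grey), (26, black), (26, blue), (26, gold)}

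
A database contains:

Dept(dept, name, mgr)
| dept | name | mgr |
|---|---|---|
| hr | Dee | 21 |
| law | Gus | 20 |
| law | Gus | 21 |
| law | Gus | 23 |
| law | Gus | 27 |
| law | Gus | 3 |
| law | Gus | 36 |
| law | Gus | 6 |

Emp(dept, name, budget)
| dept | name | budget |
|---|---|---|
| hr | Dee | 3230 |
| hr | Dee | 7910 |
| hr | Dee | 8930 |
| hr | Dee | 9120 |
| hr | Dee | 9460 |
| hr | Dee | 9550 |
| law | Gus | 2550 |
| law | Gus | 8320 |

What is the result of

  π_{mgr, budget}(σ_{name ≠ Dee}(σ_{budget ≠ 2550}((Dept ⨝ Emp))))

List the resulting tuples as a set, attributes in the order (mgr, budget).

Joining Dept and Emp on dept, name yields {(hr, Dee, 21, 3230), (hr, Dee, 21, 7910), (hr, Dee, 21, 8930), (hr, Dee, 21, 9120), (hr, Dee, 21, 9460), (hr, Dee, 21, 9550), (law, Gus, 20, 2550), (law, Gus, 20, 8320), (law, Gus, 21, 2550), (law, Gus, 21, 8320), (law, Gus, 23, 2550), (law, Gus, 23, 8320), (law, Gus, 27, 2550), (law, Gus, 27, 8320), (law, Gus, 3, 2550), (law, Gus, 3, 8320), (law, Gus, 36, 2550), (law, Gus, 36, 8320), (law, Gus, 6, 2550), (law, Gus, 6, 8320)}.
σ[budget ≠ 2550]: keep tuples satisfying budget ≠ 2550 → {(hr, Dee, 21, 3230), (hr, Dee, 21, 7910), (hr, Dee, 21, 8930), (hr, Dee, 21, 9120), (hr, Dee, 21, 9460), (hr, Dee, 21, 9550), (law, Gus, 20, 8320), (law, Gus, 21, 8320), (law, Gus, 23, 8320), (law, Gus, 27, 8320), (law, Gus, 3, 8320), (law, Gus, 36, 8320), (law, Gus, 6, 8320)}
σ[name ≠ Dee]: keep tuples satisfying name ≠ Dee → {(law, Gus, 20, 8320), (law, Gus, 21, 8320), (law, Gus, 23, 8320), (law, Gus, 27, 8320), (law, Gus, 3, 8320), (law, Gus, 36, 8320), (law, Gus, 6, 8320)}
Projecting to mgr, budget: {(20, 8320), (21, 8320), (23, 8320), (27, 8320), (3, 8320), (36, 8320), (6, 8320)}

{(20, 8320), (21, 8320), (23, 8320), (27, 8320), (3, 8320), (36, 8320), (6, 8320)}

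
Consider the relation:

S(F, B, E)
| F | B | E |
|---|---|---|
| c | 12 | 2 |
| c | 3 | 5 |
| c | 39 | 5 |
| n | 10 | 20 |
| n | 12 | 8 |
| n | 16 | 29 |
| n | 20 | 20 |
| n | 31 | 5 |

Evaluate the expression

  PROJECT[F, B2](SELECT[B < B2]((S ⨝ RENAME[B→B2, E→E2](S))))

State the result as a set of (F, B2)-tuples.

{(c, 12), (c, 39), (n, 12), (n, 16), (n, 20), (n, 31)}

ρ[B→B2, E→E2]: schema becomes (F, B2, E2); tuples unchanged.
S ⋈ RENAME[B→B2, E→E2](S) (natural join on F): {(c, 12, 2, 12, 2), (c, 12, 2, 3, 5), (c, 12, 2, 39, 5), (c, 3, 5, 12, 2), (c, 3, 5, 3, 5), (c, 3, 5, 39, 5), (c, 39, 5, 12, 2), (c, 39, 5, 3, 5), (c, 39, 5, 39, 5), (n, 10, 20, 10, 20), (n, 10, 20, 12, 8), (n, 10, 20, 16, 29), (n, 10, 20, 20, 20), (n, 10, 20, 31, 5), (n, 12, 8, 10, 20), (n, 12, 8, 12, 8), (n, 12, 8, 16, 29), (n, 12, 8, 20, 20), (n, 12, 8, 31, 5), (n, 16, 29, 10, 20), (n, 16, 29, 12, 8), (n, 16, 29, 16, 29), (n, 16, 29, 20, 20), (n, 16, 29, 31, 5), (n, 20, 20, 10, 20), (n, 20, 20, 12, 8), (n, 20, 20, 16, 29), (n, 20, 20, 20, 20), (n, 20, 20, 31, 5), (n, 31, 5, 10, 20), (n, 31, 5, 12, 8), (n, 31, 5, 16, 29), (n, 31, 5, 20, 20), (n, 31, 5, 31, 5)}
σ[B < B2]: keep tuples satisfying B < B2 → {(c, 12, 2, 39, 5), (c, 3, 5, 12, 2), (c, 3, 5, 39, 5), (n, 10, 20, 12, 8), (n, 10, 20, 16, 29), (n, 10, 20, 20, 20), (n, 10, 20, 31, 5), (n, 12, 8, 16, 29), (n, 12, 8, 20, 20), (n, 12, 8, 31, 5), (n, 16, 29, 20, 20), (n, 16, 29, 31, 5), (n, 20, 20, 31, 5)}
Projecting to F, B2 (7 duplicate(s) eliminated): {(c, 12), (c, 39), (n, 12), (n, 16), (n, 20), (n, 31)}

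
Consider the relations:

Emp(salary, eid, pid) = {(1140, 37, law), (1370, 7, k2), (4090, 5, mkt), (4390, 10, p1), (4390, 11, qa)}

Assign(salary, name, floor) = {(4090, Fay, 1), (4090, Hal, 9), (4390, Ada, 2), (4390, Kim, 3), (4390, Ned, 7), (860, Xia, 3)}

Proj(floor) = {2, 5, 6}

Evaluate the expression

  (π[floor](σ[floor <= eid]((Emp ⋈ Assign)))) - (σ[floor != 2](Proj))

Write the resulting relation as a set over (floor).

{1, 2, 3, 7}

Natural join on salary: {(4090, 5, mkt, Fay, 1), (4090, 5, mkt, Hal, 9), (4390, 10, p1, Ada, 2), (4390, 10, p1, Kim, 3), (4390, 10, p1, Ned, 7), (4390, 11, qa, Ada, 2), (4390, 11, qa, Kim, 3), (4390, 11, qa, Ned, 7)}
Apply σ_{floor <= eid}; surviving tuples: {(4090, 5, mkt, Fay, 1), (4390, 10, p1, Ada, 2), (4390, 10, p1, Kim, 3), (4390, 10, p1, Ned, 7), (4390, 11, qa, Ada, 2), (4390, 11, qa, Kim, 3), (4390, 11, qa, Ned, 7)}
π[floor]: project onto (floor) (3 duplicate(s) eliminated) → {1, 2, 3, 7}
Apply σ_{floor != 2}; surviving tuples: {5, 6}
Set difference of the two operands is {1, 2, 3, 7}.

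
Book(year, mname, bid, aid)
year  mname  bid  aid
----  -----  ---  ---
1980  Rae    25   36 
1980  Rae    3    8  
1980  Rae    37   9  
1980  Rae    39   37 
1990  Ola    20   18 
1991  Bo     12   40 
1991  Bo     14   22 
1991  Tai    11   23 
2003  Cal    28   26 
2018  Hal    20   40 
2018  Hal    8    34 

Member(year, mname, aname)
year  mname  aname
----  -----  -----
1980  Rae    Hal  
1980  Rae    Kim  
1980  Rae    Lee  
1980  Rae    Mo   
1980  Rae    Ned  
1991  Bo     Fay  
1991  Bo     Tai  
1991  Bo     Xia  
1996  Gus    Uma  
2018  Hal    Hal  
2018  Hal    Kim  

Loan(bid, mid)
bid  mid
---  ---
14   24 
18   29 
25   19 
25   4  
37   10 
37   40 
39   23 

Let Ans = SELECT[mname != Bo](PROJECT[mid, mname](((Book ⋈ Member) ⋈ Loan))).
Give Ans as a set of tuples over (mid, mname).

Natural join on year, mname: {(1980, Rae, 25, 36, Hal), (1980, Rae, 25, 36, Kim), (1980, Rae, 25, 36, Lee), (1980, Rae, 25, 36, Mo), (1980, Rae, 25, 36, Ned), (1980, Rae, 3, 8, Hal), (1980, Rae, 3, 8, Kim), (1980, Rae, 3, 8, Lee), (1980, Rae, 3, 8, Mo), (1980, Rae, 3, 8, Ned), (1980, Rae, 37, 9, Hal), (1980, Rae, 37, 9, Kim), (1980, Rae, 37, 9, Lee), (1980, Rae, 37, 9, Mo), (1980, Rae, 37, 9, Ned), (1980, Rae, 39, 37, Hal), (1980, Rae, 39, 37, Kim), (1980, Rae, 39, 37, Lee), (1980, Rae, 39, 37, Mo), (1980, Rae, 39, 37, Ned), (1991, Bo, 12, 40, Fay), (1991, Bo, 12, 40, Tai), (1991, Bo, 12, 40, Xia), (1991, Bo, 14, 22, Fay), (1991, Bo, 14, 22, Tai), (1991, Bo, 14, 22, Xia), (2018, Hal, 20, 40, Hal), (2018, Hal, 20, 40, Kim), (2018, Hal, 8, 34, Hal), (2018, Hal, 8, 34, Kim)}
Natural join on bid: {(1980, Rae, 25, 36, Hal, 19), (1980, Rae, 25, 36, Hal, 4), (1980, Rae, 25, 36, Kim, 19), (1980, Rae, 25, 36, Kim, 4), (1980, Rae, 25, 36, Lee, 19), (1980, Rae, 25, 36, Lee, 4), (1980, Rae, 25, 36, Mo, 19), (1980, Rae, 25, 36, Mo, 4), (1980, Rae, 25, 36, Ned, 19), (1980, Rae, 25, 36, Ned, 4), (1980, Rae, 37, 9, Hal, 10), (1980, Rae, 37, 9, Hal, 40), (1980, Rae, 37, 9, Kim, 10), (1980, Rae, 37, 9, Kim, 40), (1980, Rae, 37, 9, Lee, 10), (1980, Rae, 37, 9, Lee, 40), (1980, Rae, 37, 9, Mo, 10), (1980, Rae, 37, 9, Mo, 40), (1980, Rae, 37, 9, Ned, 10), (1980, Rae, 37, 9, Ned, 40), (1980, Rae, 39, 37, Hal, 23), (1980, Rae, 39, 37, Kim, 23), (1980, Rae, 39, 37, Lee, 23), (1980, Rae, 39, 37, Mo, 23), (1980, Rae, 39, 37, Ned, 23), (1991, Bo, 14, 22, Fay, 24), (1991, Bo, 14, 22, Tai, 24), (1991, Bo, 14, 22, Xia, 24)}
π[mid, mname]: project onto (mid, mname) (22 duplicate(s) eliminated) → {(10, Rae), (19, Rae), (23, Rae), (24, Bo), (4, Rae), (40, Rae)}
Apply σ_{mname != Bo}; surviving tuples: {(10, Rae), (19, Rae), (23, Rae), (4, Rae), (40, Rae)}

{(10, Rae), (19, Rae), (23, Rae), (4, Rae), (40, Rae)}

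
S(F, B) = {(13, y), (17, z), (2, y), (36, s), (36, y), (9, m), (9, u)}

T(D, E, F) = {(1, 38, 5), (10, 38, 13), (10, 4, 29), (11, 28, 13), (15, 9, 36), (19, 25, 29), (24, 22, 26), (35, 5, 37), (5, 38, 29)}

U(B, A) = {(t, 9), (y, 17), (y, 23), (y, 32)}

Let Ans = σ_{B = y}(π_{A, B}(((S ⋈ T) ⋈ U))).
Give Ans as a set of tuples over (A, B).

Natural join on F: {(13, y, 10, 38), (13, y, 11, 28), (36, s, 15, 9), (36, y, 15, 9)}
Natural join on B: {(13, y, 10, 38, 17), (13, y, 10, 38, 23), (13, y, 10, 38, 32), (13, y, 11, 28, 17), (13, y, 11, 28, 23), (13, y, 11, 28, 32), (36, y, 15, 9, 17), (36, y, 15, 9, 23), (36, y, 15, 9, 32)}
π[A, B]: project onto (A, B) (6 duplicate(s) eliminated) → {(17, y), (23, y), (32, y)}
Filtering on B = y leaves {(17, y), (23, y), (32, y)}.

{(17, y), (23, y), (32, y)}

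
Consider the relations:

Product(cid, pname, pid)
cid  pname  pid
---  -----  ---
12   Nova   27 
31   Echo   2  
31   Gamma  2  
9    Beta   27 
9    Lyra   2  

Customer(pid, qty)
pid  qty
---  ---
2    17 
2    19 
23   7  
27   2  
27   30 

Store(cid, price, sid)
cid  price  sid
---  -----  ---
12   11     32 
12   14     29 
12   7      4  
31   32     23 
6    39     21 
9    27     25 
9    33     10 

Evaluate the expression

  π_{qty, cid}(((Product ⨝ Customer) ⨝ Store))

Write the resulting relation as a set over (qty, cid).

{(17, 31), (17, 9), (19, 31), (19, 9), (2, 12), (2, 9), (30, 12), (30, 9)}

Natural join on pid: {(12, Nova, 27, 2), (12, Nova, 27, 30), (31, Echo, 2, 17), (31, Echo, 2, 19), (31, Gamma, 2, 17), (31, Gamma, 2, 19), (9, Beta, 27, 2), (9, Beta, 27, 30), (9, Lyra, 2, 17), (9, Lyra, 2, 19)}
Natural join on cid: {(12, Nova, 27, 2, 11, 32), (12, Nova, 27, 2, 14, 29), (12, Nova, 27, 2, 7, 4), (12, Nova, 27, 30, 11, 32), (12, Nova, 27, 30, 14, 29), (12, Nova, 27, 30, 7, 4), (31, Echo, 2, 17, 32, 23), (31, Echo, 2, 19, 32, 23), (31, Gamma, 2, 17, 32, 23), (31, Gamma, 2, 19, 32, 23), (9, Beta, 27, 2, 27, 25), (9, Beta, 27, 2, 33, 10), (9, Beta, 27, 30, 27, 25), (9, Beta, 27, 30, 33, 10), (9, Lyra, 2, 17, 27, 25), (9, Lyra, 2, 17, 33, 10), (9, Lyra, 2, 19, 27, 25), (9, Lyra, 2, 19, 33, 10)}
π_{qty, cid} gives {(17, 31), (17, 9), (19, 31), (19, 9), (2, 12), (2, 9), (30, 12), (30, 9)} (10 duplicate(s) eliminated).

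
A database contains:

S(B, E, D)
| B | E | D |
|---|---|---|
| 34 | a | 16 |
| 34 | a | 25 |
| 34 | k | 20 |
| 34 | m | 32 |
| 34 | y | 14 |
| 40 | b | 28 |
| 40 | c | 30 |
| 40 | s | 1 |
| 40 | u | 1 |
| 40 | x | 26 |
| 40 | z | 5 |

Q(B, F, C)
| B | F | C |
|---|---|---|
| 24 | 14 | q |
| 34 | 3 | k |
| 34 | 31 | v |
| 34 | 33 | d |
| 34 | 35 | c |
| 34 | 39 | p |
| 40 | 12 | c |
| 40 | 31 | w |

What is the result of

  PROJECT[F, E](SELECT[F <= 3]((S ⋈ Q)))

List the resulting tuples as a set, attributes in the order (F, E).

Natural join on B: {(34, a, 16, 3, k), (34, a, 16, 31, v), (34, a, 16, 33, d), (34, a, 16, 35, c), (34, a, 16, 39, p), (34, a, 25, 3, k), (34, a, 25, 31, v), (34, a, 25, 33, d), (34, a, 25, 35, c), (34, a, 25, 39, p), (34, k, 20, 3, k), (34, k, 20, 31, v), (34, k, 20, 33, d), (34, k, 20, 35, c), (34, k, 20, 39, p), (34, m, 32, 3, k), (34, m, 32, 31, v), (34, m, 32, 33, d), (34, m, 32, 35, c), (34, m, 32, 39, p), (34, y, 14, 3, k), (34, y, 14, 31, v), (34, y, 14, 33, d), (34, y, 14, 35, c), (34, y, 14, 39, p), (40, b, 28, 12, c), (40, b, 28, 31, w), (40, c, 30, 12, c), (40, c, 30, 31, w), (40, s, 1, 12, c), (40, s, 1, 31, w), (40, u, 1, 12, c), (40, u, 1, 31, w), (40, x, 26, 12, c), (40, x, 26, 31, w), (40, z, 5, 12, c), (40, z, 5, 31, w)}
Selection F <= 3: {(34, a, 16, 3, k), (34, a, 25, 3, k), (34, k, 20, 3, k), (34, m, 32, 3, k), (34, y, 14, 3, k)}
π[F, E]: project onto (F, E) (1 duplicate(s) eliminated) → {(3, a), (3, k), (3, m), (3, y)}

{(3, a), (3, k), (3, m), (3, y)}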